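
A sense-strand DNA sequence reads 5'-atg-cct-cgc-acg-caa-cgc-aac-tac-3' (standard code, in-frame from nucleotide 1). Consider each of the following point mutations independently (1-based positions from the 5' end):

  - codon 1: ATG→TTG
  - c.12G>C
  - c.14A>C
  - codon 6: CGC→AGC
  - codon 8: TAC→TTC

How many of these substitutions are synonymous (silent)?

Codon 1: ATG (Met) → TTG (Leu) — missense.
Codon 4: ACG (Thr) → ACC (Thr) — synonymous.
Codon 5: CAA (Gln) → CCA (Pro) — missense.
Codon 6: CGC (Arg) → AGC (Ser) — missense.
Codon 8: TAC (Tyr) → TTC (Phe) — missense.
Synonymous: 1 of 5.

1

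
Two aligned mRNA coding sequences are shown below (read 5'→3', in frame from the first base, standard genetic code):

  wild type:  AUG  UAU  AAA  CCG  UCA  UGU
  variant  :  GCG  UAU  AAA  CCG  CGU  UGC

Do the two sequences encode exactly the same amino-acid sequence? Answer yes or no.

Codon 1: AUG Met / GCG Ala — nonsynonymous.
Codon 2: UAU Tyr / UAU Tyr — identical.
Codon 3: AAA Lys / AAA Lys — identical.
Codon 4: CCG Pro / CCG Pro — identical.
Codon 5: UCA Ser / CGU Arg — nonsynonymous.
Codon 6: UGU Cys / UGC Cys — synonymous.
Nonsynonymous differences: 2 → different protein.

no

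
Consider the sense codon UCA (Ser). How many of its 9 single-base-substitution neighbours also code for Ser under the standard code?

3

Position 1: none → 0 synonymous.
Position 2: none → 0 synonymous.
Position 3: UCU, UCC, UCG → 3 synonymous.
Total: 0 + 0 + 3 = 3.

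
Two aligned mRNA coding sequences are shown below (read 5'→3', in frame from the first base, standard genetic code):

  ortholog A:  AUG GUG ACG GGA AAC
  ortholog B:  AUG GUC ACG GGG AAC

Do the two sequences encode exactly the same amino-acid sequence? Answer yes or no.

yes

Codon 1: AUG Met / AUG Met — identical.
Codon 2: GUG Val / GUC Val — synonymous.
Codon 3: ACG Thr / ACG Thr — identical.
Codon 4: GGA Gly / GGG Gly — synonymous.
Codon 5: AAC Asn / AAC Asn — identical.
Nonsynonymous differences: 0 → same protein.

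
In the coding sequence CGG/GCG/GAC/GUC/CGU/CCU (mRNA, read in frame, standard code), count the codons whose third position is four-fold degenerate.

Codon 1 CGG (Arg): third position 4-fold.
Codon 2 GCG (Ala): third position 4-fold.
Codon 3 GAC (Asp): third position 2-fold.
Codon 4 GUC (Val): third position 4-fold.
Codon 5 CGU (Arg): third position 4-fold.
Codon 6 CCU (Pro): third position 4-fold.
Four-fold degenerate third positions: 5.

5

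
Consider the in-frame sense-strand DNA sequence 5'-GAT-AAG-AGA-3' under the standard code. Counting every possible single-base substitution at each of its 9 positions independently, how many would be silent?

Codon 1 (GAT, Asp): 1 synonymous substitution.
Codon 2 (AAG, Lys): 1 synonymous substitution.
Codon 3 (AGA, Arg): 2 synonymous substitutions.
Total: 1 + 1 + 2 = 4.

4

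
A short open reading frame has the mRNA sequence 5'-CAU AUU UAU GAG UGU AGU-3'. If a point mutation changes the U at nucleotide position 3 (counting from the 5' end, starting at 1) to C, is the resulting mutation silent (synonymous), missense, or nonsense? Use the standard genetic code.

Position 3 falls in codon 1: CAU → His.
After the substitution the codon is CAC → His.
Both encode His, so the change is synonymous.

silent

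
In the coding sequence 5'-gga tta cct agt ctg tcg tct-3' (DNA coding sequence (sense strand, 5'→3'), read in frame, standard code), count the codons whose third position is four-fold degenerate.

Codon 1 GGA (Gly): third position 4-fold.
Codon 2 TTA (Leu): third position 2-fold.
Codon 3 CCT (Pro): third position 4-fold.
Codon 4 AGT (Ser): third position 2-fold.
Codon 5 CTG (Leu): third position 4-fold.
Codon 6 TCG (Ser): third position 4-fold.
Codon 7 TCT (Ser): third position 4-fold.
Four-fold degenerate third positions: 5.

5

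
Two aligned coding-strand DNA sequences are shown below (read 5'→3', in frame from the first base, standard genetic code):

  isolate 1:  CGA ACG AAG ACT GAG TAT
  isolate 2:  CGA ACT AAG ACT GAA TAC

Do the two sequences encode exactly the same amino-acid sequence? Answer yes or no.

Codon 1: CGA Arg / CGA Arg — identical.
Codon 2: ACG Thr / ACT Thr — synonymous.
Codon 3: AAG Lys / AAG Lys — identical.
Codon 4: ACT Thr / ACT Thr — identical.
Codon 5: GAG Glu / GAA Glu — synonymous.
Codon 6: TAT Tyr / TAC Tyr — synonymous.
Nonsynonymous differences: 0 → same protein.

yes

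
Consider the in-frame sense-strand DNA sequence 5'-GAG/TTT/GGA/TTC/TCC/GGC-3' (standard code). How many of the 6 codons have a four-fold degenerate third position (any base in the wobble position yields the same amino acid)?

3

Codon 1 GAG (Glu): third position 2-fold.
Codon 2 TTT (Phe): third position 2-fold.
Codon 3 GGA (Gly): third position 4-fold.
Codon 4 TTC (Phe): third position 2-fold.
Codon 5 TCC (Ser): third position 4-fold.
Codon 6 GGC (Gly): third position 4-fold.
Four-fold degenerate third positions: 3.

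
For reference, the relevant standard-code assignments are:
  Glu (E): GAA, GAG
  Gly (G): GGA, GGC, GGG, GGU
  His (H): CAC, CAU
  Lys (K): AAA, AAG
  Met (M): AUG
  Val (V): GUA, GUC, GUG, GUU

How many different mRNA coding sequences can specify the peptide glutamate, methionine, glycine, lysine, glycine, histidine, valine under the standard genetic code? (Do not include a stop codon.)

512

Glu: 2 codons.
Met: 1 codon.
Gly: 4 codons.
Lys: 2 codons.
Gly: 4 codons.
His: 2 codons.
Val: 4 codons.
2 × 1 × 4 × 2 × 4 × 2 × 4 = 512.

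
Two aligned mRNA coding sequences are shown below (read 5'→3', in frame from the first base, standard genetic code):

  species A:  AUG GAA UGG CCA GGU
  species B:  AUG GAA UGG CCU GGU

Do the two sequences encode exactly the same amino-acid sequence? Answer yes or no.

yes

Codon 1: AUG Met / AUG Met — identical.
Codon 2: GAA Glu / GAA Glu — identical.
Codon 3: UGG Trp / UGG Trp — identical.
Codon 4: CCA Pro / CCU Pro — synonymous.
Codon 5: GGU Gly / GGU Gly — identical.
Nonsynonymous differences: 0 → same protein.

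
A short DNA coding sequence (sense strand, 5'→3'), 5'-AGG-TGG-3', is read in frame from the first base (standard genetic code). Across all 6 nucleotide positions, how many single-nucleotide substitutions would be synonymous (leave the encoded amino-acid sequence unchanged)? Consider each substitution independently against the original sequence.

2

Codon 1 (AGG, Arg): 2 synonymous substitutions.
Codon 2 (TGG, Trp): 0 synonymous substitutions.
Total: 2 + 0 = 2.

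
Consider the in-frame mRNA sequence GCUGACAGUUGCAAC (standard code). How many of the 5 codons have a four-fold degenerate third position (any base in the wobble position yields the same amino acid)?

1

Codon 1 GCU (Ala): third position 4-fold.
Codon 2 GAC (Asp): third position 2-fold.
Codon 3 AGU (Ser): third position 2-fold.
Codon 4 UGC (Cys): third position 2-fold.
Codon 5 AAC (Asn): third position 2-fold.
Four-fold degenerate third positions: 1.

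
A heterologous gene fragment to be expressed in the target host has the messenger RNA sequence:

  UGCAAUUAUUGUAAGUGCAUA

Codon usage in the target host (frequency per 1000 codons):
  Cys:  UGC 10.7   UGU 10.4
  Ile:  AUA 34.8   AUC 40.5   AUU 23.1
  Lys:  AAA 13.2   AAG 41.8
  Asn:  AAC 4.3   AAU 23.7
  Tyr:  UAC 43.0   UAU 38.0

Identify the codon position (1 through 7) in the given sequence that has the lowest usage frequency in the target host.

Codon 1 UGC (Cys): 10.7 per 1000.
Codon 2 AAU (Asn): 23.7 per 1000.
Codon 3 UAU (Tyr): 38.0 per 1000.
Codon 4 UGU (Cys): 10.4 per 1000.
Codon 5 AAG (Lys): 41.8 per 1000.
Codon 6 UGC (Cys): 10.7 per 1000.
Codon 7 AUA (Ile): 34.8 per 1000.
Lowest frequency is 10.4 at codon 4.

4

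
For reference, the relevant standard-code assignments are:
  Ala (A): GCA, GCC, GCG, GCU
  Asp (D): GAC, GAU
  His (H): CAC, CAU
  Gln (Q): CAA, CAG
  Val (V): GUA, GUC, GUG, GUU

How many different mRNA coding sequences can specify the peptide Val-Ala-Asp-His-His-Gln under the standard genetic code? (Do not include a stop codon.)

Val: 4 codons.
Ala: 4 codons.
Asp: 2 codons.
His: 2 codons.
His: 2 codons.
Gln: 2 codons.
4 × 4 × 2 × 2 × 2 × 2 = 256.

256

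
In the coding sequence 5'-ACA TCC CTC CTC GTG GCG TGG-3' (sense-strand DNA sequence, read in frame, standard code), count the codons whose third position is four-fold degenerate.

6

Codon 1 ACA (Thr): third position 4-fold.
Codon 2 TCC (Ser): third position 4-fold.
Codon 3 CTC (Leu): third position 4-fold.
Codon 4 CTC (Leu): third position 4-fold.
Codon 5 GTG (Val): third position 4-fold.
Codon 6 GCG (Ala): third position 4-fold.
Codon 7 TGG (Trp): third position 1-fold.
Four-fold degenerate third positions: 6.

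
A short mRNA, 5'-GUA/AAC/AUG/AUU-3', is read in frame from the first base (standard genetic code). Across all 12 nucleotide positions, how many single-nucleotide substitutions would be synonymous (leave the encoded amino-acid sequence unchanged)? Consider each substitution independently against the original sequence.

Codon 1 (GUA, Val): 3 synonymous substitutions.
Codon 2 (AAC, Asn): 1 synonymous substitution.
Codon 3 (AUG, Met): 0 synonymous substitutions.
Codon 4 (AUU, Ile): 2 synonymous substitutions.
Total: 3 + 1 + 0 + 2 = 6.

6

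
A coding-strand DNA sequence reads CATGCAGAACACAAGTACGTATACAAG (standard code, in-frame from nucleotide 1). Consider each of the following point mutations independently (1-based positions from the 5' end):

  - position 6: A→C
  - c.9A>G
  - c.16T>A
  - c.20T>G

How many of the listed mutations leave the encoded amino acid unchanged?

2

Codon 2: GCA (Ala) → GCC (Ala) — synonymous.
Codon 3: GAA (Glu) → GAG (Glu) — synonymous.
Codon 6: TAC (Tyr) → AAC (Asn) — missense.
Codon 7: GTA (Val) → GGA (Gly) — missense.
Synonymous: 2 of 4.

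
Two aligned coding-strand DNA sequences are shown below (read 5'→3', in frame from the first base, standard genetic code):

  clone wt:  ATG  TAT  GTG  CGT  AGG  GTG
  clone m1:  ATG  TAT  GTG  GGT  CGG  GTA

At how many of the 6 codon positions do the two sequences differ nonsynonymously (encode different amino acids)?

1

Codon 1: ATG Met / ATG Met — identical.
Codon 2: TAT Tyr / TAT Tyr — identical.
Codon 3: GTG Val / GTG Val — identical.
Codon 4: CGT Arg / GGT Gly — nonsynonymous.
Codon 5: AGG Arg / CGG Arg — synonymous.
Codon 6: GTG Val / GTA Val — synonymous.
Nonsynonymous differences: 1.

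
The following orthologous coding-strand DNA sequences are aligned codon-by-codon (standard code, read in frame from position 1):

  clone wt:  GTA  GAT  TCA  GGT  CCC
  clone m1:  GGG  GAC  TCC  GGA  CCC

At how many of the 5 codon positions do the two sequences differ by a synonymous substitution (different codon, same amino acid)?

3

Codon 1: GTA Val / GGG Gly — nonsynonymous.
Codon 2: GAT Asp / GAC Asp — synonymous.
Codon 3: TCA Ser / TCC Ser — synonymous.
Codon 4: GGT Gly / GGA Gly — synonymous.
Codon 5: CCC Pro / CCC Pro — identical.
Synonymous differences: 3.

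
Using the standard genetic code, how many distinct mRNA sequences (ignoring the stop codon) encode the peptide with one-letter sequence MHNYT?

32

Met: 1 codon.
His: 2 codons.
Asn: 2 codons.
Tyr: 2 codons.
Thr: 4 codons.
1 × 2 × 2 × 2 × 4 = 32.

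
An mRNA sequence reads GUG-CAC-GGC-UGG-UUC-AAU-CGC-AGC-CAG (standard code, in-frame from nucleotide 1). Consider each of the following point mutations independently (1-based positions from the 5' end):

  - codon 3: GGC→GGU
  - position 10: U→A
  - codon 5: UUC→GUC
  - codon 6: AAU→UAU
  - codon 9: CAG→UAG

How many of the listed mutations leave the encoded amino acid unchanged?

Codon 3: GGC (Gly) → GGU (Gly) — synonymous.
Codon 4: UGG (Trp) → AGG (Arg) — missense.
Codon 5: UUC (Phe) → GUC (Val) — missense.
Codon 6: AAU (Asn) → UAU (Tyr) — missense.
Codon 9: CAG (Gln) → UAG (Stop) — nonsense.
Synonymous: 1 of 5.

1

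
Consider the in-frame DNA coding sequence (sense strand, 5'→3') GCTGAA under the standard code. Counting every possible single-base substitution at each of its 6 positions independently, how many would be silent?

4

Codon 1 (GCT, Ala): 3 synonymous substitutions.
Codon 2 (GAA, Glu): 1 synonymous substitution.
Total: 3 + 1 = 4.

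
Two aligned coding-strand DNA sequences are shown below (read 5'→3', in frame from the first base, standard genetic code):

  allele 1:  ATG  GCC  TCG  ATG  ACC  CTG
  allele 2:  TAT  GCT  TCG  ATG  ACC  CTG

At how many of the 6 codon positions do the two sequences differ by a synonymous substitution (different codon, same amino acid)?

1

Codon 1: ATG Met / TAT Tyr — nonsynonymous.
Codon 2: GCC Ala / GCT Ala — synonymous.
Codon 3: TCG Ser / TCG Ser — identical.
Codon 4: ATG Met / ATG Met — identical.
Codon 5: ACC Thr / ACC Thr — identical.
Codon 6: CTG Leu / CTG Leu — identical.
Synonymous differences: 1.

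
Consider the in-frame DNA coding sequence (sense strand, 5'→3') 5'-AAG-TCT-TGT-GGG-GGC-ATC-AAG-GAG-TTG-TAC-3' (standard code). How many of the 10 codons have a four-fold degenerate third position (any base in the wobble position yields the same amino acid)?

Codon 1 AAG (Lys): third position 2-fold.
Codon 2 TCT (Ser): third position 4-fold.
Codon 3 TGT (Cys): third position 2-fold.
Codon 4 GGG (Gly): third position 4-fold.
Codon 5 GGC (Gly): third position 4-fold.
Codon 6 ATC (Ile): third position 3-fold.
Codon 7 AAG (Lys): third position 2-fold.
Codon 8 GAG (Glu): third position 2-fold.
Codon 9 TTG (Leu): third position 2-fold.
Codon 10 TAC (Tyr): third position 2-fold.
Four-fold degenerate third positions: 3.

3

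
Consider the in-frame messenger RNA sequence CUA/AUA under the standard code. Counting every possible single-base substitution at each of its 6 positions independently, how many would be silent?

6

Codon 1 (CUA, Leu): 4 synonymous substitutions.
Codon 2 (AUA, Ile): 2 synonymous substitutions.
Total: 4 + 2 = 6.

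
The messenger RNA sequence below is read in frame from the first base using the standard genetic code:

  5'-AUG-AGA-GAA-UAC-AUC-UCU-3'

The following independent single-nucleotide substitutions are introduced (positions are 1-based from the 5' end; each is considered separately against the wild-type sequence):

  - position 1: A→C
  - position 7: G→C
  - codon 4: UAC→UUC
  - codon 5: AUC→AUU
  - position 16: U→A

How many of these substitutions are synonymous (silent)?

1

Codon 1: AUG (Met) → CUG (Leu) — missense.
Codon 3: GAA (Glu) → CAA (Gln) — missense.
Codon 4: UAC (Tyr) → UUC (Phe) — missense.
Codon 5: AUC (Ile) → AUU (Ile) — synonymous.
Codon 6: UCU (Ser) → ACU (Thr) — missense.
Synonymous: 1 of 5.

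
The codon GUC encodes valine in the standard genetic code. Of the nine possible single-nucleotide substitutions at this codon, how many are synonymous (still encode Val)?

3

Position 1: none → 0 synonymous.
Position 2: none → 0 synonymous.
Position 3: GUU, GUA, GUG → 3 synonymous.
Total: 0 + 0 + 3 = 3.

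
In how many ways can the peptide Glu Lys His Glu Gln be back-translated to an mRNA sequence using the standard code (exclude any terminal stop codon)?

32

Glu: 2 codons.
Lys: 2 codons.
His: 2 codons.
Glu: 2 codons.
Gln: 2 codons.
2 × 2 × 2 × 2 × 2 = 32.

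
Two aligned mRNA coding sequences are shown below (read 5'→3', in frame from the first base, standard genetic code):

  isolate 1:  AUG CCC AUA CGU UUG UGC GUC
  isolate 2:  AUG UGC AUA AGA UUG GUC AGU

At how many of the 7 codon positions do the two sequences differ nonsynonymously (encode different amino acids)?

Codon 1: AUG Met / AUG Met — identical.
Codon 2: CCC Pro / UGC Cys — nonsynonymous.
Codon 3: AUA Ile / AUA Ile — identical.
Codon 4: CGU Arg / AGA Arg — synonymous.
Codon 5: UUG Leu / UUG Leu — identical.
Codon 6: UGC Cys / GUC Val — nonsynonymous.
Codon 7: GUC Val / AGU Ser — nonsynonymous.
Nonsynonymous differences: 3.

3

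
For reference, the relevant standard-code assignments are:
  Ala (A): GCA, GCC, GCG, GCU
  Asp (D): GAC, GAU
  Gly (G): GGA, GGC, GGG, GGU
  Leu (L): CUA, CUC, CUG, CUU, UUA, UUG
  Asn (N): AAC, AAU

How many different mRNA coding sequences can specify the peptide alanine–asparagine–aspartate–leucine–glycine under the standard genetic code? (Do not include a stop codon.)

Ala: 4 codons.
Asn: 2 codons.
Asp: 2 codons.
Leu: 6 codons.
Gly: 4 codons.
4 × 2 × 2 × 6 × 4 = 384.

384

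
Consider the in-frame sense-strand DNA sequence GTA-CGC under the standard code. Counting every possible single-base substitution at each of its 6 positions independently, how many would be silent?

Codon 1 (GTA, Val): 3 synonymous substitutions.
Codon 2 (CGC, Arg): 3 synonymous substitutions.
Total: 3 + 3 = 6.

6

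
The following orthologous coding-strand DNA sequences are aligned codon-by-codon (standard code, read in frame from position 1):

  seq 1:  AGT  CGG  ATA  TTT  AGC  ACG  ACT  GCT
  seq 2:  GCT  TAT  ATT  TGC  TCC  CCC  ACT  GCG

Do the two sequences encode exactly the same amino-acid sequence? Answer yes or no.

no

Codon 1: AGT Ser / GCT Ala — nonsynonymous.
Codon 2: CGG Arg / TAT Tyr — nonsynonymous.
Codon 3: ATA Ile / ATT Ile — synonymous.
Codon 4: TTT Phe / TGC Cys — nonsynonymous.
Codon 5: AGC Ser / TCC Ser — synonymous.
Codon 6: ACG Thr / CCC Pro — nonsynonymous.
Codon 7: ACT Thr / ACT Thr — identical.
Codon 8: GCT Ala / GCG Ala — synonymous.
Nonsynonymous differences: 4 → different protein.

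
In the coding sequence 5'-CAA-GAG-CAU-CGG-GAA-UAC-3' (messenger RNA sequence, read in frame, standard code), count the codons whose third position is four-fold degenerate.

Codon 1 CAA (Gln): third position 2-fold.
Codon 2 GAG (Glu): third position 2-fold.
Codon 3 CAU (His): third position 2-fold.
Codon 4 CGG (Arg): third position 4-fold.
Codon 5 GAA (Glu): third position 2-fold.
Codon 6 UAC (Tyr): third position 2-fold.
Four-fold degenerate third positions: 1.

1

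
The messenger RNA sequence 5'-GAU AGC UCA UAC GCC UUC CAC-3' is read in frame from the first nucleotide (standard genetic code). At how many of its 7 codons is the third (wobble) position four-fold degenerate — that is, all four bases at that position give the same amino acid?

Codon 1 GAU (Asp): third position 2-fold.
Codon 2 AGC (Ser): third position 2-fold.
Codon 3 UCA (Ser): third position 4-fold.
Codon 4 UAC (Tyr): third position 2-fold.
Codon 5 GCC (Ala): third position 4-fold.
Codon 6 UUC (Phe): third position 2-fold.
Codon 7 CAC (His): third position 2-fold.
Four-fold degenerate third positions: 2.

2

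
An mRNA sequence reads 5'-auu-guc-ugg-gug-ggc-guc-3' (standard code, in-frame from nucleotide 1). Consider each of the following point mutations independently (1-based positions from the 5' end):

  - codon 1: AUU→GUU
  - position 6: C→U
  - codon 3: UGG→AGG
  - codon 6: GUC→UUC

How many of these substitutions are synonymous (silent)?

Codon 1: AUU (Ile) → GUU (Val) — missense.
Codon 2: GUC (Val) → GUU (Val) — synonymous.
Codon 3: UGG (Trp) → AGG (Arg) — missense.
Codon 6: GUC (Val) → UUC (Phe) — missense.
Synonymous: 1 of 4.

1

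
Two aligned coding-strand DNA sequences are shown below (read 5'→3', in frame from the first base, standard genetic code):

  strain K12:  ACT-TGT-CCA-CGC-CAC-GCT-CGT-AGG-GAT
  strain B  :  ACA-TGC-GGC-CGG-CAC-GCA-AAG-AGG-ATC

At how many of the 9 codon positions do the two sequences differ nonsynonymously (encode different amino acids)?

Codon 1: ACT Thr / ACA Thr — synonymous.
Codon 2: TGT Cys / TGC Cys — synonymous.
Codon 3: CCA Pro / GGC Gly — nonsynonymous.
Codon 4: CGC Arg / CGG Arg — synonymous.
Codon 5: CAC His / CAC His — identical.
Codon 6: GCT Ala / GCA Ala — synonymous.
Codon 7: CGT Arg / AAG Lys — nonsynonymous.
Codon 8: AGG Arg / AGG Arg — identical.
Codon 9: GAT Asp / ATC Ile — nonsynonymous.
Nonsynonymous differences: 3.

3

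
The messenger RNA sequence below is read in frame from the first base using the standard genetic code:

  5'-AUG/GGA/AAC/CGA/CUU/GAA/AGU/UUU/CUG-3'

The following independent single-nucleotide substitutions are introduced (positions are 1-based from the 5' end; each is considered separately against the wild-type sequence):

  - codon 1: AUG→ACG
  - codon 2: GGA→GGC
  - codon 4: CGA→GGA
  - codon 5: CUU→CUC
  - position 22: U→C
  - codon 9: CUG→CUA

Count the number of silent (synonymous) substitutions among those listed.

3

Codon 1: AUG (Met) → ACG (Thr) — missense.
Codon 2: GGA (Gly) → GGC (Gly) — synonymous.
Codon 4: CGA (Arg) → GGA (Gly) — missense.
Codon 5: CUU (Leu) → CUC (Leu) — synonymous.
Codon 8: UUU (Phe) → CUU (Leu) — missense.
Codon 9: CUG (Leu) → CUA (Leu) — synonymous.
Synonymous: 3 of 6.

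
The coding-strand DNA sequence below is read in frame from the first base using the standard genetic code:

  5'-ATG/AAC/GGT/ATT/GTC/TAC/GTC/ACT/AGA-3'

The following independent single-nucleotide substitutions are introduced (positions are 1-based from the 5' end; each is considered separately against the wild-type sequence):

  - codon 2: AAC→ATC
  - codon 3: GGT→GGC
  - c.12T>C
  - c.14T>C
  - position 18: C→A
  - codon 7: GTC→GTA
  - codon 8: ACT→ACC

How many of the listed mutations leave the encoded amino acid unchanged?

Codon 2: AAC (Asn) → ATC (Ile) — missense.
Codon 3: GGT (Gly) → GGC (Gly) — synonymous.
Codon 4: ATT (Ile) → ATC (Ile) — synonymous.
Codon 5: GTC (Val) → GCC (Ala) — missense.
Codon 6: TAC (Tyr) → TAA (Stop) — nonsense.
Codon 7: GTC (Val) → GTA (Val) — synonymous.
Codon 8: ACT (Thr) → ACC (Thr) — synonymous.
Synonymous: 4 of 7.

4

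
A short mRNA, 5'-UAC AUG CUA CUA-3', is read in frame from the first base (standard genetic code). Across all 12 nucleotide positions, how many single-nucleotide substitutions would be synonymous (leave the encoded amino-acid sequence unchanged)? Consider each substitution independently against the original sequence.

Codon 1 (UAC, Tyr): 1 synonymous substitution.
Codon 2 (AUG, Met): 0 synonymous substitutions.
Codon 3 (CUA, Leu): 4 synonymous substitutions.
Codon 4 (CUA, Leu): 4 synonymous substitutions.
Total: 1 + 0 + 4 + 4 = 9.

9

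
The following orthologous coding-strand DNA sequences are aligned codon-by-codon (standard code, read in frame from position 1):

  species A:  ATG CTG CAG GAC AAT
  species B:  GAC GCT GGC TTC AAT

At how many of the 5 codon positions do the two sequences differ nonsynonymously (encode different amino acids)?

Codon 1: ATG Met / GAC Asp — nonsynonymous.
Codon 2: CTG Leu / GCT Ala — nonsynonymous.
Codon 3: CAG Gln / GGC Gly — nonsynonymous.
Codon 4: GAC Asp / TTC Phe — nonsynonymous.
Codon 5: AAT Asn / AAT Asn — identical.
Nonsynonymous differences: 4.

4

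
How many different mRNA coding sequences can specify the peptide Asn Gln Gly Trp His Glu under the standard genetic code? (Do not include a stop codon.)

64

Asn: 2 codons.
Gln: 2 codons.
Gly: 4 codons.
Trp: 1 codon.
His: 2 codons.
Glu: 2 codons.
2 × 2 × 4 × 1 × 2 × 2 = 64.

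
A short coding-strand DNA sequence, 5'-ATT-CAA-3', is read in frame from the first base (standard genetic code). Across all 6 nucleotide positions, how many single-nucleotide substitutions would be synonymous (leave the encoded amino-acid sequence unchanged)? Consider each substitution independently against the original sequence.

3

Codon 1 (ATT, Ile): 2 synonymous substitutions.
Codon 2 (CAA, Gln): 1 synonymous substitution.
Total: 2 + 1 = 3.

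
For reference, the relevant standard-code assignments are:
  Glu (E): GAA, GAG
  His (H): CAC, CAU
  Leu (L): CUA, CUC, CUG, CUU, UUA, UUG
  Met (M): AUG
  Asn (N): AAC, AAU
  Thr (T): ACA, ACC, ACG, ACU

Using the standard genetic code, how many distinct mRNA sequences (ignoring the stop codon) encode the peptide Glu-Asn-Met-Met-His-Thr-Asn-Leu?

Glu: 2 codons.
Asn: 2 codons.
Met: 1 codon.
Met: 1 codon.
His: 2 codons.
Thr: 4 codons.
Asn: 2 codons.
Leu: 6 codons.
2 × 2 × 1 × 1 × 2 × 4 × 2 × 6 = 384.

384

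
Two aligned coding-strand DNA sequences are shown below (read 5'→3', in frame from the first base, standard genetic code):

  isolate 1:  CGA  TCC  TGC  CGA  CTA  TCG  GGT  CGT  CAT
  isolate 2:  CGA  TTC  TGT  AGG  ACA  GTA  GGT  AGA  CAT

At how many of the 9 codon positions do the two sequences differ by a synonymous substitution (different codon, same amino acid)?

Codon 1: CGA Arg / CGA Arg — identical.
Codon 2: TCC Ser / TTC Phe — nonsynonymous.
Codon 3: TGC Cys / TGT Cys — synonymous.
Codon 4: CGA Arg / AGG Arg — synonymous.
Codon 5: CTA Leu / ACA Thr — nonsynonymous.
Codon 6: TCG Ser / GTA Val — nonsynonymous.
Codon 7: GGT Gly / GGT Gly — identical.
Codon 8: CGT Arg / AGA Arg — synonymous.
Codon 9: CAT His / CAT His — identical.
Synonymous differences: 3.

3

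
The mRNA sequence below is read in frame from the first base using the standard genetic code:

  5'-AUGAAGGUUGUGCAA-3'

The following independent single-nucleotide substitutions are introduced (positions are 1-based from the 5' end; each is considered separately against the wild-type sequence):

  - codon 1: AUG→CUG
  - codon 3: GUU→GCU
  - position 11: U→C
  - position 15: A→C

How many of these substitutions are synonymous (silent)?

Codon 1: AUG (Met) → CUG (Leu) — missense.
Codon 3: GUU (Val) → GCU (Ala) — missense.
Codon 4: GUG (Val) → GCG (Ala) — missense.
Codon 5: CAA (Gln) → CAC (His) — missense.
Synonymous: 0 of 4.

0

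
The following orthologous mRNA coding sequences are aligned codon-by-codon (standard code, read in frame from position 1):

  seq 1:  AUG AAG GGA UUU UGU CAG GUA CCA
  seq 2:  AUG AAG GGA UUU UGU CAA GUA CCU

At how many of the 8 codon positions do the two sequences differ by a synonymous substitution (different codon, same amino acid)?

2

Codon 1: AUG Met / AUG Met — identical.
Codon 2: AAG Lys / AAG Lys — identical.
Codon 3: GGA Gly / GGA Gly — identical.
Codon 4: UUU Phe / UUU Phe — identical.
Codon 5: UGU Cys / UGU Cys — identical.
Codon 6: CAG Gln / CAA Gln — synonymous.
Codon 7: GUA Val / GUA Val — identical.
Codon 8: CCA Pro / CCU Pro — synonymous.
Synonymous differences: 2.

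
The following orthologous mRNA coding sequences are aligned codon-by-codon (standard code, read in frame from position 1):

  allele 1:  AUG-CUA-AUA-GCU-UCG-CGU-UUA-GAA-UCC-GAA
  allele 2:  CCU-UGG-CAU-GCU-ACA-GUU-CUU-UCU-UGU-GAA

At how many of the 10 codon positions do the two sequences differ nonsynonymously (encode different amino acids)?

Codon 1: AUG Met / CCU Pro — nonsynonymous.
Codon 2: CUA Leu / UGG Trp — nonsynonymous.
Codon 3: AUA Ile / CAU His — nonsynonymous.
Codon 4: GCU Ala / GCU Ala — identical.
Codon 5: UCG Ser / ACA Thr — nonsynonymous.
Codon 6: CGU Arg / GUU Val — nonsynonymous.
Codon 7: UUA Leu / CUU Leu — synonymous.
Codon 8: GAA Glu / UCU Ser — nonsynonymous.
Codon 9: UCC Ser / UGU Cys — nonsynonymous.
Codon 10: GAA Glu / GAA Glu — identical.
Nonsynonymous differences: 7.

7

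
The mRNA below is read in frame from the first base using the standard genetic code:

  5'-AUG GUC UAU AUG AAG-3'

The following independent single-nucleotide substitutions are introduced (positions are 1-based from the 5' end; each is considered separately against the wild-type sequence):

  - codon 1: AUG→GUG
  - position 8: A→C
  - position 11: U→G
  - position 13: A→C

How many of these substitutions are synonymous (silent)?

0

Codon 1: AUG (Met) → GUG (Val) — missense.
Codon 3: UAU (Tyr) → UCU (Ser) — missense.
Codon 4: AUG (Met) → AGG (Arg) — missense.
Codon 5: AAG (Lys) → CAG (Gln) — missense.
Synonymous: 0 of 4.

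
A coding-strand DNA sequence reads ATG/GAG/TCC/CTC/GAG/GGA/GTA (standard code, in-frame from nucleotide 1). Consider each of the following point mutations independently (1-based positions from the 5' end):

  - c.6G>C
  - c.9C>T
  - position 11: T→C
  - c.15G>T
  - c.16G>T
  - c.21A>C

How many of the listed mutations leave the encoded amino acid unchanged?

2

Codon 2: GAG (Glu) → GAC (Asp) — missense.
Codon 3: TCC (Ser) → TCT (Ser) — synonymous.
Codon 4: CTC (Leu) → CCC (Pro) — missense.
Codon 5: GAG (Glu) → GAT (Asp) — missense.
Codon 6: GGA (Gly) → TGA (Stop) — nonsense.
Codon 7: GTA (Val) → GTC (Val) — synonymous.
Synonymous: 2 of 6.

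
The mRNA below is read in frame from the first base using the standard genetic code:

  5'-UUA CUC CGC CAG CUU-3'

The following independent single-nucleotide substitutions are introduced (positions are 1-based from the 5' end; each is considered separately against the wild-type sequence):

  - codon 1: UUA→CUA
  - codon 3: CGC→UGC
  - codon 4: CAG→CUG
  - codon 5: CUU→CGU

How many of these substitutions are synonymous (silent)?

Codon 1: UUA (Leu) → CUA (Leu) — synonymous.
Codon 3: CGC (Arg) → UGC (Cys) — missense.
Codon 4: CAG (Gln) → CUG (Leu) — missense.
Codon 5: CUU (Leu) → CGU (Arg) — missense.
Synonymous: 1 of 4.

1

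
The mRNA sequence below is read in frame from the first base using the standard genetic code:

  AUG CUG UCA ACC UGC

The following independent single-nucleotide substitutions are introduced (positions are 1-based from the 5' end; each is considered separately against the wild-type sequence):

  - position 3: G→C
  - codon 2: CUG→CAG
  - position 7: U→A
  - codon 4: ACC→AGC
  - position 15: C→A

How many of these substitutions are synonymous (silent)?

0

Codon 1: AUG (Met) → AUC (Ile) — missense.
Codon 2: CUG (Leu) → CAG (Gln) — missense.
Codon 3: UCA (Ser) → ACA (Thr) — missense.
Codon 4: ACC (Thr) → AGC (Ser) — missense.
Codon 5: UGC (Cys) → UGA (Stop) — nonsense.
Synonymous: 0 of 5.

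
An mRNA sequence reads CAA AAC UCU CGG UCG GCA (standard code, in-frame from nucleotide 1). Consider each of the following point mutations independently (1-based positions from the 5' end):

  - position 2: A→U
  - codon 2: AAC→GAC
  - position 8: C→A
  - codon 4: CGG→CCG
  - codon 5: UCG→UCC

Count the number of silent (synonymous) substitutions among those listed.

Codon 1: CAA (Gln) → CUA (Leu) — missense.
Codon 2: AAC (Asn) → GAC (Asp) — missense.
Codon 3: UCU (Ser) → UAU (Tyr) — missense.
Codon 4: CGG (Arg) → CCG (Pro) — missense.
Codon 5: UCG (Ser) → UCC (Ser) — synonymous.
Synonymous: 1 of 5.

1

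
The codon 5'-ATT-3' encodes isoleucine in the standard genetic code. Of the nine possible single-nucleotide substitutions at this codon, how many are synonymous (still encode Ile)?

2

Position 1: none → 0 synonymous.
Position 2: none → 0 synonymous.
Position 3: ATC, ATA → 2 synonymous.
Total: 0 + 0 + 2 = 2.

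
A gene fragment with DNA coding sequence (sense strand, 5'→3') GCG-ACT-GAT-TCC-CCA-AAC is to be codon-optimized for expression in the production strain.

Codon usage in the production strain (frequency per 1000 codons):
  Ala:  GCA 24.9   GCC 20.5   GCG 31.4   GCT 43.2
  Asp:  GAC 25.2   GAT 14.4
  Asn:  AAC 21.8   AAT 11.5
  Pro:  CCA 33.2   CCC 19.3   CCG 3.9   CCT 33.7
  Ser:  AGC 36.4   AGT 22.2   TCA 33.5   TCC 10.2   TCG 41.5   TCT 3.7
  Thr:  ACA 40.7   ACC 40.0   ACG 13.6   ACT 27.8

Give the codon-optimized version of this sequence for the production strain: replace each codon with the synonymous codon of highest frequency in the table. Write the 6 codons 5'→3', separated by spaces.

Codon 1 (Ala): best is GCT at 43.2.
Codon 2 (Thr): best is ACA at 40.7.
Codon 3 (Asp): best is GAC at 25.2.
Codon 4 (Ser): best is TCG at 41.5.
Codon 5 (Pro): best is CCT at 33.7.
Codon 6 (Asn): best is AAC at 21.8.

GCT ACA GAC TCG CCT AAC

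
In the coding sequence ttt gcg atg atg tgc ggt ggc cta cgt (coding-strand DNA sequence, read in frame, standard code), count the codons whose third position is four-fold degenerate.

Codon 1 TTT (Phe): third position 2-fold.
Codon 2 GCG (Ala): third position 4-fold.
Codon 3 ATG (Met): third position 1-fold.
Codon 4 ATG (Met): third position 1-fold.
Codon 5 TGC (Cys): third position 2-fold.
Codon 6 GGT (Gly): third position 4-fold.
Codon 7 GGC (Gly): third position 4-fold.
Codon 8 CTA (Leu): third position 4-fold.
Codon 9 CGT (Arg): third position 4-fold.
Four-fold degenerate third positions: 5.

5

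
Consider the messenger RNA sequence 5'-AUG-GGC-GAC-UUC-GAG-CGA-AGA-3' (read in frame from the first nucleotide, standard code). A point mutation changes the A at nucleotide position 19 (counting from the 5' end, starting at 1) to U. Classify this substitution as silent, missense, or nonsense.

Position 19 falls in codon 7: AGA → Arg.
After the substitution the codon is UGA → Stop.
The new codon is a stop codon, so this is a nonsense mutation.

nonsense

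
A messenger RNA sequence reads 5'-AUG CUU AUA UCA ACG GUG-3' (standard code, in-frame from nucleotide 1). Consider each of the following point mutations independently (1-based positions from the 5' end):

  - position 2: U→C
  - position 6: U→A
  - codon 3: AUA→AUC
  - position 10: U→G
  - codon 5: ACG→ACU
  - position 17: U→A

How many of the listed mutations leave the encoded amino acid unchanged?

3

Codon 1: AUG (Met) → ACG (Thr) — missense.
Codon 2: CUU (Leu) → CUA (Leu) — synonymous.
Codon 3: AUA (Ile) → AUC (Ile) — synonymous.
Codon 4: UCA (Ser) → GCA (Ala) — missense.
Codon 5: ACG (Thr) → ACU (Thr) — synonymous.
Codon 6: GUG (Val) → GAG (Glu) — missense.
Synonymous: 3 of 6.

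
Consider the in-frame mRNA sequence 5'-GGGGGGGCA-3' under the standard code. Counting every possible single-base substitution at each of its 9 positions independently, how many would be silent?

9

Codon 1 (GGG, Gly): 3 synonymous substitutions.
Codon 2 (GGG, Gly): 3 synonymous substitutions.
Codon 3 (GCA, Ala): 3 synonymous substitutions.
Total: 3 + 3 + 3 = 9.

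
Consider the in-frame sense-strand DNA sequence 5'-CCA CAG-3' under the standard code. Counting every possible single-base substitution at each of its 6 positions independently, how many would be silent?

4

Codon 1 (CCA, Pro): 3 synonymous substitutions.
Codon 2 (CAG, Gln): 1 synonymous substitution.
Total: 3 + 1 = 4.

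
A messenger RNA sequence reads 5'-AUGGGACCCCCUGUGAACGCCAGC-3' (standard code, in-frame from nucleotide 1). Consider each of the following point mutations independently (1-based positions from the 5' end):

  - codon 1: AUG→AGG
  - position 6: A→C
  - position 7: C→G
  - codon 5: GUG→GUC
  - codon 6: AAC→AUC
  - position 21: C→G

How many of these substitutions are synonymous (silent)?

3

Codon 1: AUG (Met) → AGG (Arg) — missense.
Codon 2: GGA (Gly) → GGC (Gly) — synonymous.
Codon 3: CCC (Pro) → GCC (Ala) — missense.
Codon 5: GUG (Val) → GUC (Val) — synonymous.
Codon 6: AAC (Asn) → AUC (Ile) — missense.
Codon 7: GCC (Ala) → GCG (Ala) — synonymous.
Synonymous: 3 of 6.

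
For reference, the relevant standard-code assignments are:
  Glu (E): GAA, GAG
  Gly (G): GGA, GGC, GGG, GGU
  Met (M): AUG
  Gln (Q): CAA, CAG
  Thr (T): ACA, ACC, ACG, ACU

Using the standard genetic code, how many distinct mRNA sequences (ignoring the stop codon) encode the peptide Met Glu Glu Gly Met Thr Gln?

128

Met: 1 codon.
Glu: 2 codons.
Glu: 2 codons.
Gly: 4 codons.
Met: 1 codon.
Thr: 4 codons.
Gln: 2 codons.
1 × 2 × 2 × 4 × 1 × 4 × 2 = 128.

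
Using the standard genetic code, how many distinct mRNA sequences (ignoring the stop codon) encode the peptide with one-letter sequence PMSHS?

Pro: 4 codons.
Met: 1 codon.
Ser: 6 codons.
His: 2 codons.
Ser: 6 codons.
4 × 1 × 6 × 2 × 6 = 288.

288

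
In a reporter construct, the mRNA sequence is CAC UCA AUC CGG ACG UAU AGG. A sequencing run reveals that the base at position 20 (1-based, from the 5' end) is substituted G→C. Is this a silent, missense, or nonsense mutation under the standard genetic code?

missense

Position 20 falls in codon 7: AGG → Arg.
After the substitution the codon is ACG → Thr.
Arg ≠ Thr, so this is a missense mutation.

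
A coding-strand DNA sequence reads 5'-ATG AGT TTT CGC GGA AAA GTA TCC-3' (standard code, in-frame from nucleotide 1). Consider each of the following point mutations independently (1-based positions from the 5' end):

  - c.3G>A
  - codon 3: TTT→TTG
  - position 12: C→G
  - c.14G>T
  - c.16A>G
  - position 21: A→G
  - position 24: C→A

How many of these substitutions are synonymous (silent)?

Codon 1: ATG (Met) → ATA (Ile) — missense.
Codon 3: TTT (Phe) → TTG (Leu) — missense.
Codon 4: CGC (Arg) → CGG (Arg) — synonymous.
Codon 5: GGA (Gly) → GTA (Val) — missense.
Codon 6: AAA (Lys) → GAA (Glu) — missense.
Codon 7: GTA (Val) → GTG (Val) — synonymous.
Codon 8: TCC (Ser) → TCA (Ser) — synonymous.
Synonymous: 3 of 7.

3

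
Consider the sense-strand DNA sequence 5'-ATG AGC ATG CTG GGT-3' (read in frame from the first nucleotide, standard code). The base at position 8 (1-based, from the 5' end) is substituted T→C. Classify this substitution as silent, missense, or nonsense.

missense

Position 8 falls in codon 3: ATG → Met.
After the substitution the codon is ACG → Thr.
Met ≠ Thr, so this is a missense mutation.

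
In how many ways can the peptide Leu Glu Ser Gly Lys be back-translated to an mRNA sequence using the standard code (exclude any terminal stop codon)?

576

Leu: 6 codons.
Glu: 2 codons.
Ser: 6 codons.
Gly: 4 codons.
Lys: 2 codons.
6 × 2 × 6 × 4 × 2 = 576.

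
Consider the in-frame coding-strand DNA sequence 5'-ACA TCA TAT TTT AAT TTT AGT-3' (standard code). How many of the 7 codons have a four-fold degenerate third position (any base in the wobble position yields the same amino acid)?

Codon 1 ACA (Thr): third position 4-fold.
Codon 2 TCA (Ser): third position 4-fold.
Codon 3 TAT (Tyr): third position 2-fold.
Codon 4 TTT (Phe): third position 2-fold.
Codon 5 AAT (Asn): third position 2-fold.
Codon 6 TTT (Phe): third position 2-fold.
Codon 7 AGT (Ser): third position 2-fold.
Four-fold degenerate third positions: 2.

2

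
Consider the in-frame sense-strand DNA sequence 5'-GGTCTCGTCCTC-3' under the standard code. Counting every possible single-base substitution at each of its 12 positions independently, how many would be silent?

Codon 1 (GGT, Gly): 3 synonymous substitutions.
Codon 2 (CTC, Leu): 3 synonymous substitutions.
Codon 3 (GTC, Val): 3 synonymous substitutions.
Codon 4 (CTC, Leu): 3 synonymous substitutions.
Total: 3 + 3 + 3 + 3 = 12.

12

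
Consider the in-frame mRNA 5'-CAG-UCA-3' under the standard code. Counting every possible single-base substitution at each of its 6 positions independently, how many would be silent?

4

Codon 1 (CAG, Gln): 1 synonymous substitution.
Codon 2 (UCA, Ser): 3 synonymous substitutions.
Total: 1 + 3 = 4.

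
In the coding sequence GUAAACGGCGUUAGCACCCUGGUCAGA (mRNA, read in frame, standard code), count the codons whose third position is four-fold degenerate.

Codon 1 GUA (Val): third position 4-fold.
Codon 2 AAC (Asn): third position 2-fold.
Codon 3 GGC (Gly): third position 4-fold.
Codon 4 GUU (Val): third position 4-fold.
Codon 5 AGC (Ser): third position 2-fold.
Codon 6 ACC (Thr): third position 4-fold.
Codon 7 CUG (Leu): third position 4-fold.
Codon 8 GUC (Val): third position 4-fold.
Codon 9 AGA (Arg): third position 2-fold.
Four-fold degenerate third positions: 6.

6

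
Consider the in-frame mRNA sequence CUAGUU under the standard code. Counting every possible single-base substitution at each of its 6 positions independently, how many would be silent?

Codon 1 (CUA, Leu): 4 synonymous substitutions.
Codon 2 (GUU, Val): 3 synonymous substitutions.
Total: 4 + 3 = 7.

7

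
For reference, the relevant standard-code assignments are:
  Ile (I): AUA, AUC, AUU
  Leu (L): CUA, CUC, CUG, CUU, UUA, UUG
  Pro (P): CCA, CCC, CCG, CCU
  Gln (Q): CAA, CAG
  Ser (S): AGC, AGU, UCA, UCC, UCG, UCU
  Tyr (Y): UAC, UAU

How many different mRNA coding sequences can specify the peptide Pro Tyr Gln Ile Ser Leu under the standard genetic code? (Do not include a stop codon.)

Pro: 4 codons.
Tyr: 2 codons.
Gln: 2 codons.
Ile: 3 codons.
Ser: 6 codons.
Leu: 6 codons.
4 × 2 × 2 × 3 × 6 × 6 = 1728.

1728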